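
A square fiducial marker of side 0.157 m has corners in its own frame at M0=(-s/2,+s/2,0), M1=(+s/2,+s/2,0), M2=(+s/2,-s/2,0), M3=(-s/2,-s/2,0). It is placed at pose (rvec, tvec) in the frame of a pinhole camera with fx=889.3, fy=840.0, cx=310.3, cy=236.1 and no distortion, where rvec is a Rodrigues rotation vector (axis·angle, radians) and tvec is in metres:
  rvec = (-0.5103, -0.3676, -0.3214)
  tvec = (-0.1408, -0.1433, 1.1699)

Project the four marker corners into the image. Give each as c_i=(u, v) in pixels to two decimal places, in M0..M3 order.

c0=(165.35, 188.68) c1=(279.12, 168.19) c2=(237.19, 83.58) c3=(127.38, 98.21)

Intrinsics K: fx=889.3, fy=840.0, cx=310.3, cy=236.1
Marker side s = 0.157 m; corners in marker frame (Z=0):
  M0 = (-0.0785, +0.0785, 0)
  M1 = (+0.0785, +0.0785, 0)
  M2 = (+0.0785, -0.0785, 0)
  M3 = (-0.0785, -0.0785, 0)
rvec = (-0.5103, -0.3676, -0.3214), |rvec| = θ = 0.70628 rad = 40.467°
Rodrigues: sinθ=0.64901, 1−cosθ=0.23922; R = I + sinθ·[k]× + (1−cosθ)·[k]×²:
    [+0.88566 +0.38530 -0.25914]
    [-0.20538 +0.82558 +0.52558]
    [+0.41644 -0.41226 +0.81032]
t = (-0.1408, -0.1433, 1.1699) m
M0: Pc = R·M0+t = (-0.18008, -0.06237, +1.10485); u = 889.3·(-0.18008)/1.10485 + 310.3 = 165.3533, v = 840.0·(-0.06237)/1.10485 + 236.1 = 188.6813
M1: Pc = R·M1+t = (-0.04103, -0.09461, +1.17023); u = 889.3·(-0.04103)/1.17023 + 310.3 = 279.1198, v = 840.0·(-0.09461)/1.17023 + 236.1 = 168.1852
M2: Pc = R·M2+t = (-0.10152, -0.22423, +1.23495); u = 889.3·(-0.10152)/1.23495 + 310.3 = 237.1936, v = 840.0·(-0.22423)/1.23495 + 236.1 = 83.5812
M3: Pc = R·M3+t = (-0.24057, -0.19199, +1.16957); u = 889.3·(-0.24057)/1.16957 + 310.3 = 127.3792, v = 840.0·(-0.19199)/1.16957 + 236.1 = 98.2134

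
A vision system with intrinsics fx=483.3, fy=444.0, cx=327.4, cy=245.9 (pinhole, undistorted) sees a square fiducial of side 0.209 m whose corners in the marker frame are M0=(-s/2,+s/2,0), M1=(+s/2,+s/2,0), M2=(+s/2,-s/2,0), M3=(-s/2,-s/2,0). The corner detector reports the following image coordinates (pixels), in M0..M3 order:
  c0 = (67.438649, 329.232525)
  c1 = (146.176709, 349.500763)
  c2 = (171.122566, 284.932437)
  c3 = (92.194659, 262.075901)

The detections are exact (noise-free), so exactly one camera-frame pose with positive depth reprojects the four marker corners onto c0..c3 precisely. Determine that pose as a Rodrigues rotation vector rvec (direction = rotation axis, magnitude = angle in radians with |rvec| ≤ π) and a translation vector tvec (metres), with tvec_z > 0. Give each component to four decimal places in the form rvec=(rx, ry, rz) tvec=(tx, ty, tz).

Intrinsics K: fx=483.3, fy=444.0, cx=327.4, cy=245.9
Marker side s = 0.209 m; corners in marker frame (Z=0):
  M0 = (-0.1045, +0.1045, 0)
  M1 = (+0.1045, +0.1045, 0)
  M2 = (+0.1045, -0.1045, 0)
  M3 = (-0.1045, -0.1045, 0)
Detected image corners:
  c0 = (67.438649, 329.232525) px
  c1 = (146.176709, 349.500763) px
  c2 = (171.122566, 284.932437) px
  c3 = (92.194659, 262.075901) px
Planar DLT: solve 8×8 A·h = b for H (H[2,2]=1):
  H  [+397.10279 -111.26028 +119.83778]
  H  [+154.30915 +334.68848 +306.84442]
  H  [+0.16702 +0.06417 +1.00000]
B = K⁻¹H; ‖b₁‖=0.771311, ‖b₂‖=0.771311; λ = 2/(‖b₁‖+‖b₂‖) = 1.296494, sign → tz>0 ⇒ λ=+1.296494
r₁ = λ·B[:,0] = (+0.91857,+0.33066,+0.21654); r₂ = λ·B[:,1] = (-0.35483,+0.93122,+0.08320)
r₃ = r₁×r₂ = (-0.17414,-0.15326,+0.97272); SVD([r₁ r₂ r₃]) → R = UVᵀ:
  R  [+0.91857 -0.35483 -0.17414]
  R  [+0.33066 +0.93122 -0.15326]
  R  [+0.21654 +0.08320 +0.97272]
t = (-0.55680, +0.17796, +1.29649) m
tr R = 2.822515; θ = arccos((tr R − 1)/2) = 0.424469 rad = 24.320°
axis k = ((R−Rᵀ)₃₂, (R−Rᵀ)₁₃, (R−Rᵀ)₂₁) / (2 sinθ) = (+0.287082, -0.474315, +0.832232)
rvec = θ·k = (+0.121858, -0.201332, +0.353257)

rvec=(0.1219, -0.2013, 0.3533) tvec=(-0.5568, 0.1780, 1.2965)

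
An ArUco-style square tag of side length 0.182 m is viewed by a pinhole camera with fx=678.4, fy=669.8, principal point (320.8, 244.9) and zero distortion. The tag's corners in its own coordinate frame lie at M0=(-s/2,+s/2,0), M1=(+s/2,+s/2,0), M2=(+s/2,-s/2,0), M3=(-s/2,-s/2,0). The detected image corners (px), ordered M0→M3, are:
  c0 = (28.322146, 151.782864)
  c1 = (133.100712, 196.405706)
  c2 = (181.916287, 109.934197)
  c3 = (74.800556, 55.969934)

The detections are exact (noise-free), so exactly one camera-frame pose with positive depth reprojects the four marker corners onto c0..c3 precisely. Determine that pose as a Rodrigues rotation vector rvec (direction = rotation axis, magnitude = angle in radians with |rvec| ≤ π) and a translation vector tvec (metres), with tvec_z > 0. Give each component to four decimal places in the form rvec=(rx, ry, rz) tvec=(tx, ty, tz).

rvec=(0.4712, -0.3698, 0.5049) tvec=(-0.3532, -0.1901, 1.1147)

Intrinsics K: fx=678.4, fy=669.8, cx=320.8, cy=244.9
Marker side s = 0.182 m; corners in marker frame (Z=0):
  M0 = (-0.0910, +0.0910, 0)
  M1 = (+0.0910, +0.0910, 0)
  M2 = (+0.0910, -0.0910, 0)
  M3 = (-0.0910, -0.0910, 0)
Detected image corners:
  c0 = (28.322146, 151.782864) px
  c1 = (133.100712, 196.405706) px
  c2 = (181.916287, 109.934197) px
  c3 = (74.800556, 55.969934) px
Planar DLT: solve 8×8 A·h = b for H (H[2,2]=1):
  H  [+623.79050 -230.54398 +105.81134]
  H  [+321.58069 +538.55866 +130.66995]
  H  [+0.40024 +0.30121 +1.00000]
B = K⁻¹H; ‖b₁‖=0.897131, ‖b₂‖=0.897131; λ = 2/(‖b₁‖+‖b₂‖) = 1.114664, sign → tz>0 ⇒ λ=+1.114664
r₁ = λ·B[:,0] = (+0.81397,+0.37205,+0.44614); r₂ = λ·B[:,1] = (-0.53757,+0.77350,+0.33574)
r₃ = r₁×r₂ = (-0.22017,-0.51311,+0.82960); SVD([r₁ r₂ r₃]) → R = UVᵀ:
  R  [+0.81397 -0.53757 -0.22017]
  R  [+0.37205 +0.77350 -0.51311]
  R  [+0.44614 +0.33574 +0.82960]
t = (-0.35324, -0.19010, +1.11466) m
tr R = 2.417068; θ = arccos((tr R − 1)/2) = 0.783378 rad = 44.884°
axis k = ((R−Rᵀ)₃₂, (R−Rᵀ)₁₃, (R−Rᵀ)₂₁) / (2 sinθ) = (+0.601448, -0.472106, +0.644496)
rvec = θ·k = (+0.471161, -0.369838, +0.504884)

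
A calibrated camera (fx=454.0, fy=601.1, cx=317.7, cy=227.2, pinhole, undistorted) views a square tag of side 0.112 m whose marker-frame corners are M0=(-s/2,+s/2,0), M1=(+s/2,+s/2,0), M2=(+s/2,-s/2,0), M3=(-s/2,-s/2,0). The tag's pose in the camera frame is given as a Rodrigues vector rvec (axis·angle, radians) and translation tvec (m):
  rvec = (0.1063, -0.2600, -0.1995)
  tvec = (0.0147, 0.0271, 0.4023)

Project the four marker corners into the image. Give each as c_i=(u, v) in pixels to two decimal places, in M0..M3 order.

Intrinsics K: fx=454.0, fy=601.1, cx=317.7, cy=227.2
Marker side s = 0.112 m; corners in marker frame (Z=0):
  M0 = (-0.0560, +0.0560, 0)
  M1 = (+0.0560, +0.0560, 0)
  M2 = (+0.0560, -0.0560, 0)
  M3 = (-0.0560, -0.0560, 0)
rvec = (0.1063, -0.2600, -0.1995), |rvec| = θ = 0.34453 rad = 19.740°
Rodrigues: sinθ=0.33775, 1−cosθ=0.05877; R = I + sinθ·[k]× + (1−cosθ)·[k]×²:
    [+0.94683 +0.18189 -0.26539]
    [-0.20926 +0.97470 -0.07853]
    [+0.24439 +0.12989 +0.96094]
t = (0.0147, 0.0271, 0.4023) m
M0: Pc = R·M0+t = (-0.02814, +0.09340, +0.39589); u = 454.0·(-0.02814)/0.39589 + 317.7 = 285.4335, v = 601.1·(+0.09340)/0.39589 + 227.2 = 369.0175
M1: Pc = R·M1+t = (+0.07791, +0.06996, +0.42326); u = 454.0·(+0.07791)/0.42326 + 317.7 = 401.2668, v = 601.1·(+0.06996)/0.42326 + 227.2 = 326.5618
M2: Pc = R·M2+t = (+0.05754, -0.03920, +0.40871); u = 454.0·(+0.05754)/0.40871 + 317.7 = 381.6118, v = 601.1·(-0.03920)/0.40871 + 227.2 = 169.5452
M3: Pc = R·M3+t = (-0.04851, -0.01576, +0.38134); u = 454.0·(-0.04851)/0.38134 + 317.7 = 259.9489, v = 601.1·(-0.01576)/0.38134 + 227.2 = 202.3503

c0=(285.43, 369.02) c1=(401.27, 326.56) c2=(381.61, 169.55) c3=(259.95, 202.35)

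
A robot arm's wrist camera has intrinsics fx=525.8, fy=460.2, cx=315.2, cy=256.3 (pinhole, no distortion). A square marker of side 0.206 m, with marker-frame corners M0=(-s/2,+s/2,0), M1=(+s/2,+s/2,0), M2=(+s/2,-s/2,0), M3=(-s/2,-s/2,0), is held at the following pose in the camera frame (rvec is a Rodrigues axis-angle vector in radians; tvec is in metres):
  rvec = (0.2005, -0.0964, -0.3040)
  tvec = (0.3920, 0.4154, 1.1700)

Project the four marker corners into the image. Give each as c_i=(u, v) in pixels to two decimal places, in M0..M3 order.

c0=(458.85, 467.25) c1=(543.12, 440.68) c2=(524.73, 370.89) c3=(437.05, 397.66)

Intrinsics K: fx=525.8, fy=460.2, cx=315.2, cy=256.3
Marker side s = 0.206 m; corners in marker frame (Z=0):
  M0 = (-0.1030, +0.1030, 0)
  M1 = (+0.1030, +0.1030, 0)
  M2 = (+0.1030, -0.1030, 0)
  M3 = (-0.1030, -0.1030, 0)
rvec = (0.2005, -0.0964, -0.3040), |rvec| = θ = 0.37671 rad = 21.584°
Rodrigues: sinθ=0.36786, 1−cosθ=0.07012; R = I + sinθ·[k]× + (1−cosθ)·[k]×²:
    [+0.94974 +0.28731 -0.12425]
    [-0.30641 +0.93447 -0.18131]
    [+0.06402 +0.21027 +0.97554]
t = (0.3920, 0.4154, 1.1700) m
M0: Pc = R·M0+t = (+0.32377, +0.54321, +1.18506); u = 525.8·(+0.32377)/1.18506 + 315.2 = 458.8529, v = 460.2·(+0.54321)/1.18506 + 256.3 = 467.2470
M1: Pc = R·M1+t = (+0.51942, +0.48009, +1.19825); u = 525.8·(+0.51942)/1.19825 + 315.2 = 543.1231, v = 460.2·(+0.48009)/1.19825 + 256.3 = 440.6832
M2: Pc = R·M2+t = (+0.46023, +0.28759, +1.15494); u = 525.8·(+0.46023)/1.15494 + 315.2 = 524.7262, v = 460.2·(+0.28759)/1.15494 + 256.3 = 370.8938
M3: Pc = R·M3+t = (+0.26458, +0.35071, +1.14175); u = 525.8·(+0.26458)/1.14175 + 315.2 = 437.0464, v = 460.2·(+0.35071)/1.14175 + 256.3 = 397.6592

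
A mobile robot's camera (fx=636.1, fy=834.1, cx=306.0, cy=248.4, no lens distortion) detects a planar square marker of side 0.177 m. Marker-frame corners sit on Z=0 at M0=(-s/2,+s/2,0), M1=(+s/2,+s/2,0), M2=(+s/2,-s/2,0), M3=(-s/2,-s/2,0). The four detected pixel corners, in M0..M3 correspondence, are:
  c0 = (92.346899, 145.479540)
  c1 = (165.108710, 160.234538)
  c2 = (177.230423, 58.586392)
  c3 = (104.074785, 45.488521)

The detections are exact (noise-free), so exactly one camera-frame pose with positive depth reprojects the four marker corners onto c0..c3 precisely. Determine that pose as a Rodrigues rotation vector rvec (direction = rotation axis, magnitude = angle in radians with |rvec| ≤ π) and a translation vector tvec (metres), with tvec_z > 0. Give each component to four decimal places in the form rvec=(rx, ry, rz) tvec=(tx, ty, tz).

Intrinsics K: fx=636.1, fy=834.1, cx=306.0, cy=248.4
Marker side s = 0.177 m; corners in marker frame (Z=0):
  M0 = (-0.0885, +0.0885, 0)
  M1 = (+0.0885, +0.0885, 0)
  M2 = (+0.0885, -0.0885, 0)
  M3 = (-0.0885, -0.0885, 0)
Detected image corners:
  c0 = (92.346899, 145.479540) px
  c1 = (165.108710, 160.234538) px
  c2 = (177.230423, 58.586392) px
  c3 = (104.074785, 45.488521) px
Planar DLT: solve 8×8 A·h = b for H (H[2,2]=1):
  H  [+399.40840 -65.34464 +134.37582]
  H  [+68.96118 +571.09757 +102.45558]
  H  [-0.09493 +0.01498 +1.00000]
B = K⁻¹H; ‖b₁‖=0.689215, ‖b₂‖=0.689215; λ = 2/(‖b₁‖+‖b₂‖) = 1.450927, sign → tz>0 ⇒ λ=+1.450927
r₁ = λ·B[:,0] = (+0.97730,+0.16098,-0.13774); r₂ = λ·B[:,1] = (-0.15951,+0.98696,+0.02174)
r₃ = r₁×r₂ = (+0.13944,+0.00073,+0.99023); SVD([r₁ r₂ r₃]) → R = UVᵀ:
  R  [+0.97730 -0.15951 +0.13944]
  R  [+0.16098 +0.98696 +0.00073]
  R  [-0.13774 +0.02174 +0.99023]
t = (-0.39147, -0.25387, +1.45093) m
tr R = 2.954487; θ = arccos((tr R − 1)/2) = 0.213744 rad = 12.247°
axis k = ((R−Rᵀ)₃₂, (R−Rᵀ)₁₃, (R−Rᵀ)₂₁) / (2 sinθ) = (+0.049520, +0.653355, +0.755430)
rvec = θ·k = (+0.010585, +0.139650, +0.161468)

rvec=(0.0106, 0.1397, 0.1615) tvec=(-0.3915, -0.2539, 1.4509)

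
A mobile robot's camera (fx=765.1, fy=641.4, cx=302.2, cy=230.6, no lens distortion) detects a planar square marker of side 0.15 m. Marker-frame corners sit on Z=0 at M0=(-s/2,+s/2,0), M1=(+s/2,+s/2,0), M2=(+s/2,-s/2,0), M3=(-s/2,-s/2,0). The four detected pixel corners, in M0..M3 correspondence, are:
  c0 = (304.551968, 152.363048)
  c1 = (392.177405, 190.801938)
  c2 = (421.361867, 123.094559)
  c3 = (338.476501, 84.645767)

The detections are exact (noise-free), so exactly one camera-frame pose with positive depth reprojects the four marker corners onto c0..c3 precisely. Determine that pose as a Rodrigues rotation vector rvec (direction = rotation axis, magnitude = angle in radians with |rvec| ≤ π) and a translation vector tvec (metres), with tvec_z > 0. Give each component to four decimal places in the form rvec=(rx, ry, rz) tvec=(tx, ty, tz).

rvec=(-0.3163, -0.2827, 0.4147) tvec=(0.0953, -0.1689, 1.1602)

Intrinsics K: fx=765.1, fy=641.4, cx=302.2, cy=230.6
Marker side s = 0.15 m; corners in marker frame (Z=0):
  M0 = (-0.0750, +0.0750, 0)
  M1 = (+0.0750, +0.0750, 0)
  M2 = (+0.0750, -0.0750, 0)
  M3 = (-0.0750, -0.0750, 0)
Detected image corners:
  c0 = (304.551968, 152.363048) px
  c1 = (392.177405, 190.801938) px
  c2 = (421.361867, 123.094559) px
  c3 = (338.476501, 84.645767) px
Planar DLT: solve 8×8 A·h = b for H (H[2,2]=1):
  H  [+631.62398 -321.58204 +365.06256]
  H  [+280.35445 +409.27148 +137.20120]
  H  [+0.17470 -0.30600 +1.00000]
B = K⁻¹H; ‖b₁‖=0.861954, ‖b₂‖=0.861954; λ = 2/(‖b₁‖+‖b₂‖) = 1.160155, sign → tz>0 ⇒ λ=+1.160155
r₁ = λ·B[:,0] = (+0.87770,+0.43423,+0.20268); r₂ = λ·B[:,1] = (-0.34741,+0.86792,-0.35500)
r₃ = r₁×r₂ = (-0.33007,+0.24117,+0.91263); SVD([r₁ r₂ r₃]) → R = UVᵀ:
  R  [+0.87770 -0.34741 -0.33007]
  R  [+0.43423 +0.86792 +0.24117]
  R  [+0.20268 -0.35500 +0.91263]
t = (+0.09532, -0.16894, +1.16016) m
tr R = 2.658249; θ = arccos((tr R − 1)/2) = 0.593256 rad = 33.991°
axis k = ((R−Rᵀ)₃₂, (R−Rᵀ)₁₃, (R−Rᵀ)₂₁) / (2 sinθ) = (-0.533190, -0.476467, +0.699062)
rvec = θ·k = (-0.316318, -0.282667, +0.414723)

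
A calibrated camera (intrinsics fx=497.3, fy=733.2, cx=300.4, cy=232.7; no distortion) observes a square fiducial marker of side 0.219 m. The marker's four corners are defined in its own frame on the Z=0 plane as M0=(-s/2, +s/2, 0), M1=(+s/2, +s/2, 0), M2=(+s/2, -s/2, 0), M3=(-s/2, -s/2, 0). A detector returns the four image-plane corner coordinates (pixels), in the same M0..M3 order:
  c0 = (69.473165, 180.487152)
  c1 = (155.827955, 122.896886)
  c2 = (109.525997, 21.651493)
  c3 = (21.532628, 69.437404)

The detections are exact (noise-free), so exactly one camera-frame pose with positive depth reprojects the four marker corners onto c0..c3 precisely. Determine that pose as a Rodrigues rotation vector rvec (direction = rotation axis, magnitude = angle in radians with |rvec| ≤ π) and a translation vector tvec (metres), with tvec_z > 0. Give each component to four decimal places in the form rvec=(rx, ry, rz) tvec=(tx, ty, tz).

Intrinsics K: fx=497.3, fy=733.2, cx=300.4, cy=232.7
Marker side s = 0.219 m; corners in marker frame (Z=0):
  M0 = (-0.1095, +0.1095, 0)
  M1 = (+0.1095, +0.1095, 0)
  M2 = (+0.1095, -0.1095, 0)
  M3 = (-0.1095, -0.1095, 0)
Detected image corners:
  c0 = (69.473165, 180.487152) px
  c1 = (155.827955, 122.896886) px
  c2 = (109.525997, 21.651493) px
  c3 = (21.532628, 69.437404) px
Planar DLT: solve 8×8 A·h = b for H (H[2,2]=1):
  H  [+430.71936 +205.03051 +90.54823]
  H  [-204.20330 +472.74175 +96.91072]
  H  [+0.36613 -0.11208 +1.00000]
B = K⁻¹H; ‖b₁‖=0.840124, ‖b₂‖=0.840124; λ = 2/(‖b₁‖+‖b₂‖) = 1.190300, sign → tz>0 ⇒ λ=+1.190300
r₁ = λ·B[:,0] = (+0.76769,-0.46982,+0.43580); r₂ = λ·B[:,1] = (+0.57133,+0.80980,-0.13341)
r₃ = r₁×r₂ = (-0.29024,+0.35140,+0.89010); SVD([r₁ r₂ r₃]) → R = UVᵀ:
  R  [+0.76769 +0.57133 -0.29024]
  R  [-0.46982 +0.80980 +0.35140]
  R  [+0.43580 -0.13341 +0.89010]
t = (-0.50229, -0.22044, +1.19030) m
tr R = 2.467592; θ = arccos((tr R − 1)/2) = 0.746904 rad = 42.794°
axis k = ((R−Rᵀ)₃₂, (R−Rᵀ)₁₃, (R−Rᵀ)₂₁) / (2 sinθ) = (-0.356807, -0.534347, -0.766265)
rvec = θ·k = (-0.266501, -0.399106, -0.572326)

rvec=(-0.2665, -0.3991, -0.5723) tvec=(-0.5023, -0.2204, 1.1903)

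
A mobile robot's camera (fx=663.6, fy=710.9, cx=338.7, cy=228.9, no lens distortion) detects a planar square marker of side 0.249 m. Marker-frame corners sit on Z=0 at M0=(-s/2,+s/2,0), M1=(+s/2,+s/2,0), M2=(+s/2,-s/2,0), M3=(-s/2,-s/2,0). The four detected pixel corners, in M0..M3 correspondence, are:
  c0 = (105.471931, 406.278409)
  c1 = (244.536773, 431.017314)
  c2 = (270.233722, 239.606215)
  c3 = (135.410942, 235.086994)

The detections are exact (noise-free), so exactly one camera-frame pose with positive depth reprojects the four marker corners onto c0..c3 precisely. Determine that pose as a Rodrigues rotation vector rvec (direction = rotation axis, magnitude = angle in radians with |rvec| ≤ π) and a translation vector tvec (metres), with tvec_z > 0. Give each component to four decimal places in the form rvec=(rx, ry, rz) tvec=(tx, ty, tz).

rvec=(-0.2322, 0.4310, 0.0726) tvec=(-0.2259, 0.1327, 0.9792)

Intrinsics K: fx=663.6, fy=710.9, cx=338.7, cy=228.9
Marker side s = 0.249 m; corners in marker frame (Z=0):
  M0 = (-0.1245, +0.1245, 0)
  M1 = (+0.1245, +0.1245, 0)
  M2 = (+0.1245, -0.1245, 0)
  M3 = (-0.1245, -0.1245, 0)
Detected image corners:
  c0 = (105.471931, 406.278409) px
  c1 = (244.536773, 431.017314) px
  c2 = (270.233722, 239.606215) px
  c3 = (135.410942, 235.086994) px
Planar DLT: solve 8×8 A·h = b for H (H[2,2]=1):
  H  [+468.36771 -152.20890 +185.60790]
  H  [-83.61912 +656.43291 +325.21327]
  H  [-0.43079 -0.21191 +1.00000]
B = K⁻¹H; ‖b₁‖=1.021225, ‖b₂‖=1.021225; λ = 2/(‖b₁‖+‖b₂‖) = 0.979216, sign → tz>0 ⇒ λ=+0.979216
r₁ = λ·B[:,0] = (+0.90644,+0.02065,-0.42184); r₂ = λ·B[:,1] = (-0.11869,+0.97101,-0.20751)
r₃ = r₁×r₂ = (+0.40532,+0.23816,+0.88260); SVD([r₁ r₂ r₃]) → R = UVᵀ:
  R  [+0.90644 -0.11869 +0.40532]
  R  [+0.02065 +0.97101 +0.23816]
  R  [-0.42184 -0.20751 +0.88260]
t = (-0.22590, +0.13266, +0.97922) m
tr R = 2.760046; θ = arccos((tr R − 1)/2) = 0.494886 rad = 28.355°
axis k = ((R−Rᵀ)₃₂, (R−Rᵀ)₁₃, (R−Rᵀ)₂₁) / (2 sinθ) = (-0.469194, +0.870826, +0.146691)
rvec = θ·k = (-0.232198, +0.430960, +0.072595)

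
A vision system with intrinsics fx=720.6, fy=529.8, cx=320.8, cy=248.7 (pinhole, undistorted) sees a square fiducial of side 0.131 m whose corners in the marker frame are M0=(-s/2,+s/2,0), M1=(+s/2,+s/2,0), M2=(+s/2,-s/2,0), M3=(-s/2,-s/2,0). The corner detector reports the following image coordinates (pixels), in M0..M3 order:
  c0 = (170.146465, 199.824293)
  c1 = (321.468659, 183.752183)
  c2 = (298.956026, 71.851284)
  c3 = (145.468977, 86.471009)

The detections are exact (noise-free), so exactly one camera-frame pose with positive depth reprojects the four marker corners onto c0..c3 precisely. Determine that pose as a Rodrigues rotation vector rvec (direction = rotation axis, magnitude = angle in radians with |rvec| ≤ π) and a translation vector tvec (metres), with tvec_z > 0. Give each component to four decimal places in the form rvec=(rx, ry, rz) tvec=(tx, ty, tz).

rvec=(0.0511, -0.0725, -0.1497) tvec=(-0.0737, -0.1313, 0.6160)

Intrinsics K: fx=720.6, fy=529.8, cx=320.8, cy=248.7
Marker side s = 0.131 m; corners in marker frame (Z=0):
  M0 = (-0.0655, +0.0655, 0)
  M1 = (+0.0655, +0.0655, 0)
  M2 = (+0.0655, -0.0655, 0)
  M3 = (-0.0655, -0.0655, 0)
Detected image corners:
  c0 = (170.146465, 199.824293) px
  c1 = (321.468659, 183.752183) px
  c2 = (298.956026, 71.851284) px
  c3 = (145.468977, 86.471009) px
Planar DLT: solve 8×8 A·h = b for H (H[2,2]=1):
  H  [+1189.29043 +201.41236 +234.63396]
  H  [-102.15684 +872.07291 +135.75561]
  H  [+0.11087 +0.09127 +1.00000]
B = K⁻¹H; ‖b₁‖=1.623465, ‖b₂‖=1.623465; λ = 2/(‖b₁‖+‖b₂‖) = 0.615967, sign → tz>0 ⇒ λ=+0.615967
r₁ = λ·B[:,0] = (+0.98620,-0.15083,+0.06830); r₂ = λ·B[:,1] = (+0.14714,+0.98752,+0.05622)
r₃ = r₁×r₂ = (-0.07592,-0.04539,+0.99608); SVD([r₁ r₂ r₃]) → R = UVᵀ:
  R  [+0.98620 +0.14714 -0.07592]
  R  [-0.15083 +0.98752 -0.04539]
  R  [+0.06830 +0.05622 +0.99608]
t = (-0.07365, -0.13131, +0.61597) m
tr R = 2.969795; θ = arccos((tr R − 1)/2) = 0.174017 rad = 9.970°
axis k = ((R−Rᵀ)₃₂, (R−Rᵀ)₁₃, (R−Rᵀ)₂₁) / (2 sinθ) = (+0.293434, -0.416475, -0.860491)
rvec = θ·k = (+0.051062, -0.072474, -0.149740)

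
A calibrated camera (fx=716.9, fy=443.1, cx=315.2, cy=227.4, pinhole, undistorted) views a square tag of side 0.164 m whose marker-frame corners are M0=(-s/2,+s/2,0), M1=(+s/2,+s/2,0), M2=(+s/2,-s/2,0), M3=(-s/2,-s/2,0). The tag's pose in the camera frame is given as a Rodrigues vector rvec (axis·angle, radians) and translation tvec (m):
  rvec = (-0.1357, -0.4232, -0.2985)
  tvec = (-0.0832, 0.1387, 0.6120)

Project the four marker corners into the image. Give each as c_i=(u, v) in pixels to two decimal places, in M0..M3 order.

c0=(153.65, 411.39) c1=(330.50, 362.42) c2=(273.92, 254.56) c3=(93.70, 289.76)

Intrinsics K: fx=716.9, fy=443.1, cx=315.2, cy=227.4
Marker side s = 0.164 m; corners in marker frame (Z=0):
  M0 = (-0.0820, +0.0820, 0)
  M1 = (+0.0820, +0.0820, 0)
  M2 = (+0.0820, -0.0820, 0)
  M3 = (-0.0820, -0.0820, 0)
rvec = (-0.1357, -0.4232, -0.2985), |rvec| = θ = 0.53536 rad = 30.674°
Rodrigues: sinθ=0.51015, 1−cosθ=0.13992; R = I + sinθ·[k]× + (1−cosθ)·[k]×²:
    [+0.86907 +0.31248 -0.38350]
    [-0.25641 +0.94751 +0.19098]
    [+0.42305 -0.06764 +0.90358]
t = (-0.0832, 0.1387, 0.6120) m
M0: Pc = R·M0+t = (-0.12884, +0.23742, +0.57176); u = 716.9·(-0.12884)/0.57176 + 315.2 = 153.6544, v = 443.1·(+0.23742)/0.57176 + 227.4 = 411.3948
M1: Pc = R·M1+t = (+0.01369, +0.19537, +0.64114); u = 716.9·(+0.01369)/0.64114 + 315.2 = 330.5044, v = 443.1·(+0.19537)/0.64114 + 227.4 = 362.4224
M2: Pc = R·M2+t = (-0.03756, +0.03998, +0.65224); u = 716.9·(-0.03756)/0.65224 + 315.2 = 273.9170, v = 443.1·(+0.03998)/0.65224 + 227.4 = 254.5595
M3: Pc = R·M3+t = (-0.18009, +0.08203, +0.58286); u = 716.9·(-0.18009)/0.58286 + 315.2 = 93.6971, v = 443.1·(+0.08203)/0.58286 + 227.4 = 289.7605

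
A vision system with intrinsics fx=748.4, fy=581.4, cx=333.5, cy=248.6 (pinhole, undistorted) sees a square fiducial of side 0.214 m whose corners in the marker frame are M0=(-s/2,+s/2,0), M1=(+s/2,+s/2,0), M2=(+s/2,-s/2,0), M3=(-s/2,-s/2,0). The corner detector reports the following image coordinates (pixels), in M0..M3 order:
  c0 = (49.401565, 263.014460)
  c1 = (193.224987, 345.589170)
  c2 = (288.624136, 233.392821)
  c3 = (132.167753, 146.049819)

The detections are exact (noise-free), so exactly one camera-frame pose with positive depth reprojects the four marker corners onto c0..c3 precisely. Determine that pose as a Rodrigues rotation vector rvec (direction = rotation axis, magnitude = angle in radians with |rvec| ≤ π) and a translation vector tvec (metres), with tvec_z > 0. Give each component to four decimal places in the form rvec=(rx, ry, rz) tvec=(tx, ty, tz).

rvec=(0.2786, 0.1505, 0.6084) tvec=(-0.1936, 0.0004, 0.8529)

Intrinsics K: fx=748.4, fy=581.4, cx=333.5, cy=248.6
Marker side s = 0.214 m; corners in marker frame (Z=0):
  M0 = (-0.1070, +0.1070, 0)
  M1 = (+0.1070, +0.1070, 0)
  M2 = (+0.1070, -0.1070, 0)
  M3 = (-0.1070, -0.1070, 0)
Detected image corners:
  c0 = (49.401565, 263.014460) px
  c1 = (193.224987, 345.589170) px
  c2 = (288.624136, 233.392821) px
  c3 = (132.167753, 146.049819) px
Planar DLT: solve 8×8 A·h = b for H (H[2,2]=1):
  H  [+689.29187 -357.48400 +163.62985]
  H  [+379.93080 +622.74385 +248.87019]
  H  [-0.06741 +0.35318 +1.00000]
B = K⁻¹H; ‖b₁‖=1.172433, ‖b₂‖=1.172433; λ = 2/(‖b₁‖+‖b₂‖) = 0.852927, sign → tz>0 ⇒ λ=+0.852927
r₁ = λ·B[:,0] = (+0.81119,+0.58195,-0.05750); r₂ = λ·B[:,1] = (-0.54165,+0.78477,+0.30124)
r₃ = r₁×r₂ = (+0.22043,-0.21322,+0.95181); SVD([r₁ r₂ r₃]) → R = UVᵀ:
  R  [+0.81119 -0.54165 +0.22043]
  R  [+0.58195 +0.78477 -0.21322]
  R  [-0.05750 +0.30124 +0.95181]
t = (-0.19360, +0.00040, +0.85293) m
tr R = 2.547772; θ = arccos((tr R − 1)/2) = 0.685842 rad = 39.296°
axis k = ((R−Rᵀ)₃₂, (R−Rᵀ)₁₃, (R−Rᵀ)₂₁) / (2 sinθ) = (+0.406157, +0.219423, +0.887068)
rvec = θ·k = (+0.278559, +0.150489, +0.608389)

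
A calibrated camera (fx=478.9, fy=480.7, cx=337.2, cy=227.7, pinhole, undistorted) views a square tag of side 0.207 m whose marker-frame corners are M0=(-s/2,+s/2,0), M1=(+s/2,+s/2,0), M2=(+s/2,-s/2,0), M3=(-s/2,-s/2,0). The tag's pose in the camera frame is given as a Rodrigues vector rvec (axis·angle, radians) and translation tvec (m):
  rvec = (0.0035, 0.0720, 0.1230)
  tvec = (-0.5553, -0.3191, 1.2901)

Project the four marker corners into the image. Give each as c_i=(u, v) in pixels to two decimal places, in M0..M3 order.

Intrinsics K: fx=478.9, fy=480.7, cx=337.2, cy=227.7
Marker side s = 0.207 m; corners in marker frame (Z=0):
  M0 = (-0.1035, +0.1035, 0)
  M1 = (+0.1035, +0.1035, 0)
  M2 = (+0.1035, -0.1035, 0)
  M3 = (-0.1035, -0.1035, 0)
rvec = (0.0035, 0.0720, 0.1230), |rvec| = θ = 0.14257 rad = 8.168°
Rodrigues: sinθ=0.14208, 1−cosθ=0.01015; R = I + sinθ·[k]× + (1−cosθ)·[k]×²:
    [+0.98986 -0.12246 +0.07197]
    [+0.12271 +0.99244 +0.00093]
    [-0.07154 +0.00791 +0.99741]
t = (-0.5553, -0.3191, 1.2901) m
M0: Pc = R·M0+t = (-0.67042, -0.22908, +1.29832); u = 478.9·(-0.67042)/1.29832 + 337.2 = 89.9068, v = 480.7·(-0.22908)/1.29832 + 227.7 = 142.8829
M1: Pc = R·M1+t = (-0.46552, -0.20368, +1.28351); u = 478.9·(-0.46552)/1.28351 + 337.2 = 163.5055, v = 480.7·(-0.20368)/1.28351 + 227.7 = 151.4174
M2: Pc = R·M2+t = (-0.44018, -0.40912, +1.28188); u = 478.9·(-0.44018)/1.28188 + 337.2 = 172.7538, v = 480.7·(-0.40912)/1.28188 + 227.7 = 74.2822
M3: Pc = R·M3+t = (-0.64508, -0.43452, +1.29669); u = 478.9·(-0.64508)/1.29669 + 337.2 = 98.9565, v = 480.7·(-0.43452)/1.29669 + 227.7 = 66.6179

c0=(89.91, 142.88) c1=(163.51, 151.42) c2=(172.75, 74.28) c3=(98.96, 66.62)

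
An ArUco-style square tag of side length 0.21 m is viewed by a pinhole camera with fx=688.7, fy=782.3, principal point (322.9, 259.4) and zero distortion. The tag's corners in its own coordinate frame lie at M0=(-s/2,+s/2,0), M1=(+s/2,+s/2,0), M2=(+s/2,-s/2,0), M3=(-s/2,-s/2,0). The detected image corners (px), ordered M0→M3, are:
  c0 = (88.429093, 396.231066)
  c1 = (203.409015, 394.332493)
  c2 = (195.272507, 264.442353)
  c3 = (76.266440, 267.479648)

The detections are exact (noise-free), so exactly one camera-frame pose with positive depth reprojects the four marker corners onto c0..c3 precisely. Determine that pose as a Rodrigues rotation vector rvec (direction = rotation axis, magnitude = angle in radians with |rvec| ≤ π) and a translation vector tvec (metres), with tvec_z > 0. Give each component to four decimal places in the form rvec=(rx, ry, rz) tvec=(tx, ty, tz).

rvec=(0.2061, 0.0448, -0.0273) tvec=(-0.3226, 0.1128, 1.2194)

Intrinsics K: fx=688.7, fy=782.3, cx=322.9, cy=259.4
Marker side s = 0.21 m; corners in marker frame (Z=0):
  M0 = (-0.1050, +0.1050, 0)
  M1 = (+0.1050, +0.1050, 0)
  M2 = (+0.1050, -0.1050, 0)
  M3 = (-0.1050, -0.1050, 0)
Detected image corners:
  c0 = (88.429093, 396.231066) px
  c1 = (203.409015, 394.332493) px
  c2 = (195.272507, 264.442353) px
  c3 = (76.266440, 267.479648) px
Planar DLT: solve 8×8 A·h = b for H (H[2,2]=1):
  H  [+551.48500 +71.92439 +140.69544]
  H  [-24.51241 +671.09362 +331.76182]
  H  [-0.03874 +0.16723 +1.00000]
B = K⁻¹H; ‖b₁‖=0.820049, ‖b₂‖=0.820049; λ = 2/(‖b₁‖+‖b₂‖) = 1.219439, sign → tz>0 ⇒ λ=+1.219439
r₁ = λ·B[:,0] = (+0.99863,-0.02255,-0.04724); r₂ = λ·B[:,1] = (+0.03174,+0.97847,+0.20393)
r₃ = r₁×r₂ = (+0.04163,-0.20515,+0.97784); SVD([r₁ r₂ r₃]) → R = UVᵀ:
  R  [+0.99863 +0.03174 +0.04163]
  R  [-0.02255 +0.97847 -0.20515]
  R  [-0.04724 +0.20393 +0.97784]
t = (-0.32262, +0.11280, +1.21944) m
tr R = 2.954944; θ = arccos((tr R − 1)/2) = 0.212665 rad = 12.185°
axis k = ((R−Rᵀ)₃₂, (R−Rᵀ)₁₃, (R−Rᵀ)₂₁) / (2 sinθ) = (+0.969096, +0.210515, -0.128593)
rvec = θ·k = (+0.206092, +0.044769, -0.027347)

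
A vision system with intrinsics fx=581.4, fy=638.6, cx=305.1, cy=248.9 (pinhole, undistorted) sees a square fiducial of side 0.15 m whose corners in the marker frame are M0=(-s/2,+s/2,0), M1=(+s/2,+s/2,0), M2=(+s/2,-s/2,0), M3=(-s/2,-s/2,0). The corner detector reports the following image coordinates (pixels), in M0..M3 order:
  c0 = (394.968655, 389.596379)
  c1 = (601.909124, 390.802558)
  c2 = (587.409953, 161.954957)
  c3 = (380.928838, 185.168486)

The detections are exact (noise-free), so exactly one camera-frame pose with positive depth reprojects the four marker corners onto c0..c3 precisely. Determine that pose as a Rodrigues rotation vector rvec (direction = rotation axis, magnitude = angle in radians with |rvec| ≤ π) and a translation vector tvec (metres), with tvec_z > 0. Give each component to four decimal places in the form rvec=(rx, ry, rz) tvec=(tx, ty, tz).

rvec=(0.0292, 0.3368, -0.0740) tvec=(0.1371, 0.0232, 0.4418)

Intrinsics K: fx=581.4, fy=638.6, cx=305.1, cy=248.9
Marker side s = 0.15 m; corners in marker frame (Z=0):
  M0 = (-0.0750, +0.0750, 0)
  M1 = (+0.0750, +0.0750, 0)
  M2 = (+0.0750, -0.0750, 0)
  M3 = (-0.0750, -0.0750, 0)
Detected image corners:
  c0 = (394.968655, 389.596379) px
  c1 = (601.909124, 390.802558) px
  c2 = (587.409953, 161.954957) px
  c3 = (380.928838, 185.168486) px
Planar DLT: solve 8×8 A·h = b for H (H[2,2]=1):
  H  [+1009.79456 +113.18827 +485.51326]
  H  [-284.43009 +1450.08555 +282.48993]
  H  [-0.74960 +0.03693 +1.00000]
B = K⁻¹H; ‖b₁‖=2.263433, ‖b₂‖=2.263433; λ = 2/(‖b₁‖+‖b₂‖) = 0.441807, sign → tz>0 ⇒ λ=+0.441807
r₁ = λ·B[:,0] = (+0.94114,-0.06770,-0.33118); r₂ = λ·B[:,1] = (+0.07745,+0.99686,+0.01632)
r₃ = r₁×r₂ = (+0.32903,-0.04101,+0.94343); SVD([r₁ r₂ r₃]) → R = UVᵀ:
  R  [+0.94114 +0.07745 +0.32903]
  R  [-0.06770 +0.99686 -0.04101]
  R  [-0.33118 +0.01632 +0.94343]
t = (+0.13710, +0.02324, +0.44181) m
tr R = 2.881426; θ = arccos((tr R − 1)/2) = 0.346070 rad = 19.828°
axis k = ((R−Rᵀ)₃₂, (R−Rᵀ)₁₃, (R−Rᵀ)₂₁) / (2 sinθ) = (+0.084495, +0.973182, -0.213956)
rvec = θ·k = (+0.029241, +0.336789, -0.074044)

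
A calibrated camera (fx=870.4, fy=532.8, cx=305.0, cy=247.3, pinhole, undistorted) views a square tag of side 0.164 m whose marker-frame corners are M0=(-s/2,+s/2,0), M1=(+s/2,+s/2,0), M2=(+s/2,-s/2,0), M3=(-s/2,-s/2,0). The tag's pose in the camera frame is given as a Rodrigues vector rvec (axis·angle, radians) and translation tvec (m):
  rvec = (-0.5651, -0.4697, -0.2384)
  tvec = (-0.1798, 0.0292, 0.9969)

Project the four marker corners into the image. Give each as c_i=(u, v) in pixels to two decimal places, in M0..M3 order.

c0=(93.91, 307.48) c1=(234.80, 294.86) c2=(194.31, 224.77) c3=(60.78, 230.79)

Intrinsics K: fx=870.4, fy=532.8, cx=305.0, cy=247.3
Marker side s = 0.164 m; corners in marker frame (Z=0):
  M0 = (-0.0820, +0.0820, 0)
  M1 = (+0.0820, +0.0820, 0)
  M2 = (+0.0820, -0.0820, 0)
  M3 = (-0.0820, -0.0820, 0)
rvec = (-0.5651, -0.4697, -0.2384), |rvec| = θ = 0.77252 rad = 44.262°
Rodrigues: sinθ=0.69794, 1−cosθ=0.28385; R = I + sinθ·[k]× + (1−cosθ)·[k]×²:
    [+0.86804 +0.34163 -0.36028]
    [-0.08914 +0.82108 +0.56380]
    [+0.48843 -0.45729 +0.74318]
t = (-0.1798, 0.0292, 0.9969) m
M0: Pc = R·M0+t = (-0.22297, +0.10384, +0.91935); u = 870.4·(-0.22297)/0.91935 + 305.0 = 93.9064, v = 532.8·(+0.10384)/0.91935 + 247.3 = 307.4785
M1: Pc = R·M1+t = (-0.08061, +0.08922, +0.99945); u = 870.4·(-0.08061)/0.99945 + 305.0 = 234.8010, v = 532.8·(+0.08922)/0.99945 + 247.3 = 294.8620
M2: Pc = R·M2+t = (-0.13663, -0.04544, +1.07445); u = 870.4·(-0.13663)/1.07445 + 305.0 = 194.3138, v = 532.8·(-0.04544)/1.07445 + 247.3 = 224.7679
M3: Pc = R·M3+t = (-0.27899, -0.03082, +0.99435); u = 870.4·(-0.27899)/0.99435 + 305.0 = 60.7841, v = 532.8·(-0.03082)/0.99435 + 247.3 = 230.7861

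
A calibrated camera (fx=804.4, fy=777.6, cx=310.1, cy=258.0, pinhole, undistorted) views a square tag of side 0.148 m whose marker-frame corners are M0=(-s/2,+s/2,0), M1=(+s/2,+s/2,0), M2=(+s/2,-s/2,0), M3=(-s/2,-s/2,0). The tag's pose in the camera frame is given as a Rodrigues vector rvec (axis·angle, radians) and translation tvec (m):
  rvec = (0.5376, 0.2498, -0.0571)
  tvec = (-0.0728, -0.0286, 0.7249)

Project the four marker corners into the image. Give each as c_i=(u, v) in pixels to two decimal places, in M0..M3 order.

c0=(170.29, 291.94) c1=(318.37, 295.39) c2=(298.13, 152.00) c3=(135.61, 155.69)

Intrinsics K: fx=804.4, fy=777.6, cx=310.1, cy=258.0
Marker side s = 0.148 m; corners in marker frame (Z=0):
  M0 = (-0.0740, +0.0740, 0)
  M1 = (+0.0740, +0.0740, 0)
  M2 = (+0.0740, -0.0740, 0)
  M3 = (-0.0740, -0.0740, 0)
rvec = (0.5376, 0.2498, -0.0571), |rvec| = θ = 0.59555 rad = 34.122°
Rodrigues: sinθ=0.56096, 1−cosθ=0.17216; R = I + sinθ·[k]× + (1−cosθ)·[k]×²:
    [+0.96813 +0.11897 +0.22039]
    [+0.01140 +0.85813 -0.51330]
    [-0.25019 +0.49946 +0.82943]
t = (-0.0728, -0.0286, 0.7249) m
M0: Pc = R·M0+t = (-0.13564, +0.03406, +0.78037); u = 804.4·(-0.13564)/0.78037 + 310.1 = 170.2862, v = 777.6·(+0.03406)/0.78037 + 258.0 = 291.9370
M1: Pc = R·M1+t = (+0.00765, +0.03575, +0.74335); u = 804.4·(+0.00765)/0.74335 + 310.1 = 318.3732, v = 777.6·(+0.03575)/0.74335 + 258.0 = 295.3926
M2: Pc = R·M2+t = (-0.00996, -0.09126, +0.66943); u = 804.4·(-0.00996)/0.66943 + 310.1 = 298.1292, v = 777.6·(-0.09126)/0.66943 + 258.0 = 151.9953
M3: Pc = R·M3+t = (-0.15325, -0.09295, +0.70645); u = 804.4·(-0.15325)/0.70645 + 310.1 = 135.6083, v = 777.6·(-0.09295)/0.70645 + 258.0 = 155.6943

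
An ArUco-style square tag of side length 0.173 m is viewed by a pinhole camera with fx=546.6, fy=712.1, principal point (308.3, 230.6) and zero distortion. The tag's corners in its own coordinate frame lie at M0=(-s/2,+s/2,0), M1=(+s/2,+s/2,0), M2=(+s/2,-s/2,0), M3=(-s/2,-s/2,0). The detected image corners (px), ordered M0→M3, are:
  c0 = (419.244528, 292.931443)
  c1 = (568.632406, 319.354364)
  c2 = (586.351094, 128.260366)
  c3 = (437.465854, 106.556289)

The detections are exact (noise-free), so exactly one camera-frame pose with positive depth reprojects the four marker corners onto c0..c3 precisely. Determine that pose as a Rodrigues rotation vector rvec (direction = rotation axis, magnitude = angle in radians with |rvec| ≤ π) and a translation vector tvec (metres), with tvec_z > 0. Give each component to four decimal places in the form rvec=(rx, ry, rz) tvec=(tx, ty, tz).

rvec=(-0.0294, 0.0889, 0.1305) tvec=(0.2292, -0.0175, 0.6466)

Intrinsics K: fx=546.6, fy=712.1, cx=308.3, cy=230.6
Marker side s = 0.173 m; corners in marker frame (Z=0):
  M0 = (-0.0865, +0.0865, 0)
  M1 = (+0.0865, +0.0865, 0)
  M2 = (+0.0865, -0.0865, 0)
  M3 = (-0.0865, -0.0865, 0)
Detected image corners:
  c0 = (419.244528, 292.931443) px
  c1 = (568.632406, 319.354364) px
  c2 = (586.351094, 128.260366) px
  c3 = (437.465854, 106.556289) px
Planar DLT: solve 8×8 A·h = b for H (H[2,2]=1):
  H  [+791.70233 -122.16544 +502.04940]
  H  [+109.42714 +1083.09088 +211.33341]
  H  [-0.13989 -0.03634 +1.00000]
B = K⁻¹H; ‖b₁‖=1.546561, ‖b₂‖=1.546561; λ = 2/(‖b₁‖+‖b₂‖) = 0.646596, sign → tz>0 ⇒ λ=+0.646596
r₁ = λ·B[:,0] = (+0.98756,+0.12865,-0.09045); r₂ = λ·B[:,1] = (-0.13126,+0.99107,-0.02350)
r₃ = r₁×r₂ = (+0.08662,+0.03508,+0.99562); SVD([r₁ r₂ r₃]) → R = UVᵀ:
  R  [+0.98756 -0.13126 +0.08662]
  R  [+0.12865 +0.99107 +0.03508]
  R  [-0.09045 -0.02350 +0.99562]
t = (+0.22919, -0.01749, +0.64660) m
tr R = 2.974249; θ = arccos((tr R − 1)/2) = 0.160645 rad = 9.204°
axis k = ((R−Rᵀ)₃₂, (R−Rᵀ)₁₃, (R−Rᵀ)₂₁) / (2 sinθ) = (-0.183090, +0.553515, +0.812465)
rvec = θ·k = (-0.029412, +0.088919, +0.130518)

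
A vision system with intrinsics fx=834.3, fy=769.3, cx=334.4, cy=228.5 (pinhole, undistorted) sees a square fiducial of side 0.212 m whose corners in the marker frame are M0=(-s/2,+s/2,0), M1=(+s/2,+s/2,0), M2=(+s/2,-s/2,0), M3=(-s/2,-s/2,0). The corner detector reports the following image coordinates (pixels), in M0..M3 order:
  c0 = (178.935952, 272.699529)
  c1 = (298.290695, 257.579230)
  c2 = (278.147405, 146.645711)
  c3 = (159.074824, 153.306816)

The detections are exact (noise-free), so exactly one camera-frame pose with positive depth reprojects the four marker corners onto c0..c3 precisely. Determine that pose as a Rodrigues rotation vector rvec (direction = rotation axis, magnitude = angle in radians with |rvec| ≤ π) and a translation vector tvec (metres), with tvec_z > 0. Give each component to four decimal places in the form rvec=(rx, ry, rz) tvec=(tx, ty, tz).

Intrinsics K: fx=834.3, fy=769.3, cx=334.4, cy=228.5
Marker side s = 0.212 m; corners in marker frame (Z=0):
  M0 = (-0.1060, +0.1060, 0)
  M1 = (+0.1060, +0.1060, 0)
  M2 = (+0.1060, -0.1060, 0)
  M3 = (-0.1060, -0.1060, 0)
Detected image corners:
  c0 = (178.935952, 272.699529) px
  c1 = (298.290695, 257.579230) px
  c2 = (278.147405, 146.645711) px
  c3 = (159.074824, 153.306816) px
Planar DLT: solve 8×8 A·h = b for H (H[2,2]=1):
  H  [+640.05884 +78.77896 +230.68832]
  H  [+19.34895 +528.34434 +206.94519]
  H  [+0.34003 -0.06822 +1.00000]
B = K⁻¹H; ‖b₁‖=0.720692, ‖b₂‖=0.720692; λ = 2/(‖b₁‖+‖b₂‖) = 1.387555, sign → tz>0 ⇒ λ=+1.387555
r₁ = λ·B[:,0] = (+0.87540,-0.10524,+0.47181); r₂ = λ·B[:,1] = (+0.16896,+0.98107,-0.09465)
r₃ = r₁×r₂ = (-0.45292,+0.16258,+0.87660); SVD([r₁ r₂ r₃]) → R = UVᵀ:
  R  [+0.87540 +0.16896 -0.45292]
  R  [-0.10524 +0.98107 +0.16258]
  R  [+0.47181 -0.09465 +0.87660]
t = (-0.17249, -0.03888, +1.38756) m
tr R = 2.733069; θ = arccos((tr R − 1)/2) = 0.522580 rad = 29.942°
axis k = ((R−Rᵀ)₃₂, (R−Rᵀ)₁₃, (R−Rᵀ)₂₁) / (2 sinθ) = (-0.257685, -0.926363, -0.274684)
rvec = θ·k = (-0.134661, -0.484099, -0.143544)

rvec=(-0.1347, -0.4841, -0.1435) tvec=(-0.1725, -0.0389, 1.3876)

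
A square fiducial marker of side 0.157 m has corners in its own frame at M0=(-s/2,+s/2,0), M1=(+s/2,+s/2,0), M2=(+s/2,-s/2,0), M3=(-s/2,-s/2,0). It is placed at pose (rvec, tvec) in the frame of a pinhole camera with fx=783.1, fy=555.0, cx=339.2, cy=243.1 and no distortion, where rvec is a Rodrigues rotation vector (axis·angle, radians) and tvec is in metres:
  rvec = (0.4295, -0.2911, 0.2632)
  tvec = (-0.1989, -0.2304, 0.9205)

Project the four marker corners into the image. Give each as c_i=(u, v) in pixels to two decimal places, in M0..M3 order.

Intrinsics K: fx=783.1, fy=555.0, cx=339.2, cy=243.1
Marker side s = 0.157 m; corners in marker frame (Z=0):
  M0 = (-0.0785, +0.0785, 0)
  M1 = (+0.0785, +0.0785, 0)
  M2 = (+0.0785, -0.0785, 0)
  M3 = (-0.0785, -0.0785, 0)
rvec = (0.4295, -0.2911, 0.2632), |rvec| = θ = 0.58179 rad = 33.334°
Rodrigues: sinθ=0.54952, 1−cosθ=0.16452; R = I + sinθ·[k]× + (1−cosθ)·[k]×²:
    [+0.92514 -0.30937 -0.22001]
    [+0.18783 +0.87667 -0.44292]
    [+0.32990 +0.36844 +0.86915]
t = (-0.1989, -0.2304, 0.9205) m
M0: Pc = R·M0+t = (-0.29581, -0.17633, +0.92353); u = 783.1·(-0.29581)/0.92353 + 339.2 = 88.3696, v = 555.0·(-0.17633)/0.92353 + 243.1 = 137.1352
M1: Pc = R·M1+t = (-0.15056, -0.14684, +0.97532); u = 783.1·(-0.15056)/0.97532 + 339.2 = 218.3112, v = 555.0·(-0.14684)/0.97532 + 243.1 = 159.5433
M2: Pc = R·M2+t = (-0.10199, -0.28447, +0.91747); u = 783.1·(-0.10199)/0.91747 + 339.2 = 252.1470, v = 555.0·(-0.28447)/0.91747 + 243.1 = 71.0159
M3: Pc = R·M3+t = (-0.24724, -0.31396, +0.86568); u = 783.1·(-0.24724)/0.86568 + 339.2 = 115.5471, v = 555.0·(-0.31396)/0.86568 + 243.1 = 41.8139

c0=(88.37, 137.14) c1=(218.31, 159.54) c2=(252.15, 71.02) c3=(115.55, 41.81)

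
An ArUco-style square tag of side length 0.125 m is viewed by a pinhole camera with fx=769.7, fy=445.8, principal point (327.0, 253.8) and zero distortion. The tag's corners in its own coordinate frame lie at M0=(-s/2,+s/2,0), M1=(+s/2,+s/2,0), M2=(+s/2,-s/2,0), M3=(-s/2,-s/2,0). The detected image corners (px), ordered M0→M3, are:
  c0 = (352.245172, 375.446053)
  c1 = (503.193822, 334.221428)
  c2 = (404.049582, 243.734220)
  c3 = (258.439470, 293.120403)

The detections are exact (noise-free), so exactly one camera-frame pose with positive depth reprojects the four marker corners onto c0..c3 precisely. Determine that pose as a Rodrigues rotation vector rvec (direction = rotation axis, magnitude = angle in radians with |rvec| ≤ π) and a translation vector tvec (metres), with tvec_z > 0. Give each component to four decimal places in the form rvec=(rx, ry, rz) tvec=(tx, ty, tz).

Intrinsics K: fx=769.7, fy=445.8, cx=327.0, cy=253.8
Marker side s = 0.125 m; corners in marker frame (Z=0):
  M0 = (-0.0625, +0.0625, 0)
  M1 = (+0.0625, +0.0625, 0)
  M2 = (+0.0625, -0.0625, 0)
  M3 = (-0.0625, -0.0625, 0)
Detected image corners:
  c0 = (352.245172, 375.446053) px
  c1 = (503.193822, 334.221428) px
  c2 = (404.049582, 243.734220) px
  c3 = (258.439470, 293.120403) px
Planar DLT: solve 8×8 A·h = b for H (H[2,2]=1):
  H  [+929.89353 +828.51209 +376.80716]
  H  [-572.80743 +737.18514 +312.99761]
  H  [-0.67604 +0.15182 +1.00000]
B = K⁻¹H; ‖b₁‖=1.871653, ‖b₂‖=1.871653; λ = 2/(‖b₁‖+‖b₂‖) = 0.534287, sign → tz>0 ⇒ λ=+0.534287
r₁ = λ·B[:,0] = (+0.79894,-0.48087,-0.36120); r₂ = λ·B[:,1] = (+0.54065,+0.83733,+0.08112)
r₃ = r₁×r₂ = (+0.26343,-0.26009,+0.92895); SVD([r₁ r₂ r₃]) → R = UVᵀ:
  R  [+0.79894 +0.54065 +0.26343]
  R  [-0.48087 +0.83733 -0.26009]
  R  [-0.36120 +0.08112 +0.92895]
t = (+0.03457, +0.07095, +0.53429) m
tr R = 2.565219; θ = arccos((tr R − 1)/2) = 0.671949 rad = 38.500°
axis k = ((R−Rᵀ)₃₂, (R−Rᵀ)₁₃, (R−Rᵀ)₂₁) / (2 sinθ) = (+0.274057, +0.501703, -0.820480)
rvec = θ·k = (+0.184152, +0.337119, -0.551321)

rvec=(0.1842, 0.3371, -0.5513) tvec=(0.0346, 0.0709, 0.5343)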